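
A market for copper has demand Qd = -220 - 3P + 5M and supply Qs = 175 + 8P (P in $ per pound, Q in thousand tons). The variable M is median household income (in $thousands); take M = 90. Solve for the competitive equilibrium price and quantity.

P* = 5, Q* = 215

With M = 90, demand is Qd = 230 - 3P.
At equilibrium Qd = Qs, so 230 - 3P = 175 + 8P; collecting terms, 55 = 11P and P* = 5.
Substitute back: Q* = 230 - 3(5) = 215.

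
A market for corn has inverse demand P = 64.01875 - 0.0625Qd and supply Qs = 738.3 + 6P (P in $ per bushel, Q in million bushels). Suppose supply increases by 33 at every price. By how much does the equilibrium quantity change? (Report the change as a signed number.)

ΔQ = 24

Rewriting in direct form: Qd = 1024.3 - 16P.
Equating demand and supply, 1024.3 - 16P = 738.3 + 6P gives 22P = 286, so P* = 13.
Then Q* = 1024.3 - 16(13) = 816.3.
After the shift, supply is Qs = 771.3 + 6P.
New equilibrium: 253 = 22P, so P = 11.5 and Q = 840.3.
ΔQ = 840.3 - 816.3 = 24.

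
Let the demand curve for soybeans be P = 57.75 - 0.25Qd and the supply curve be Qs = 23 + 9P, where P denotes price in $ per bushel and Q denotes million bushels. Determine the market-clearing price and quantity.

P* = 16, Q* = 167

In direct form, Qd = 231 - 4P.
Set Qd = Qs: 231 - 4P = 23 + 9P, so 208 = 13P and P* = 16.
From the demand curve, Q* = 231 - 4(16) = 167.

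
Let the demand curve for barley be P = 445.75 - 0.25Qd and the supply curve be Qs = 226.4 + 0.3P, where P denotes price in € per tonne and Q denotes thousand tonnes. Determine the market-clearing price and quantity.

Solving each curve for Q: Qd = 1783 - 4P.
At equilibrium Qd = Qs, so 1783 - 4P = 226.4 + 0.3P; collecting terms, 1556.6 = 4.3P and P* = 362.
Substitute back: Q* = 1783 - 4(362) = 335.

P* = 362, Q* = 335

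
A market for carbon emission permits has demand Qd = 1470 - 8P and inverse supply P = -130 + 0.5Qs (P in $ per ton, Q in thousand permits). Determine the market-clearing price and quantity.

In direct form, Qs = 260 + 2P.
Equating demand and supply, 1470 - 8P = 260 + 2P gives 10P = 1210, so P* = 121.
Plugging P* into demand: Q* = 1470 - 8(121) = 502.

P* = 121, Q* = 502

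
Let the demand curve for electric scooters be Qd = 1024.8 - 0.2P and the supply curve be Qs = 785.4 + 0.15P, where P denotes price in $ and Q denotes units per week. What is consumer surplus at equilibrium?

Equating demand and supply, 1024.8 - 0.2P = 785.4 + 0.15P gives 0.35P = 239.4, so P* = 684.
From the demand curve, Q* = 1024.8 - 0.2(684) = 888.
Demand choke price (Qd = 0): P = 1024.8/0.2 = 5124. Consumer surplus = ½ × (5124 - 684) × 888 = 1971360.

Consumer surplus = 1971360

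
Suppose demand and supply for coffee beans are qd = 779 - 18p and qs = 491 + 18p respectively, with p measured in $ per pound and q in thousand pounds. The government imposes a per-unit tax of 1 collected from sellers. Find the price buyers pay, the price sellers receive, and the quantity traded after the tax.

The tax drives a wedge p_b - p_s = 1. Substituting p_s = p_b - 1 into supply: qs = 473 + 18p_b.
Set qd = qs: 779 - 18p_b = 473 + 18p_b, so 306 = 36p_b and p_b = 8.5.
So p_s = 7.5 and the quantity traded is q = 779 - 18(8.5) = 626.

p_b = 8.5, p_s = 7.5, q = 626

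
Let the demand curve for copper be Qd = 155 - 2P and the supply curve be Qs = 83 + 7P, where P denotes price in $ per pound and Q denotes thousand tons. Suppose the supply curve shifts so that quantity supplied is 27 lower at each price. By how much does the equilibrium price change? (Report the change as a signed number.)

ΔP = 3

The market clears where 155 - 2P = 83 + 7P. Rearranging, 9P = 72, hence P* = 8.
Substitute back: Q* = 155 - 2(8) = 139.
After the shift, supply is Qs = 56 + 7P.
New equilibrium: 99 = 9P, so P = 11 and Q = 133.
ΔP = 11 - 8 = 3.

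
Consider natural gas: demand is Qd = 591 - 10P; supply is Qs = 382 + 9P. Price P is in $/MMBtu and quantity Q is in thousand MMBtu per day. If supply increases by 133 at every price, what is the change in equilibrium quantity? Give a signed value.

ΔQ = 70

Equating demand and supply, 591 - 10P = 382 + 9P gives 19P = 209, so P* = 11.
Substitute back: Q* = 591 - 10(11) = 481.
After the shift, supply is Qs = 515 + 9P.
New equilibrium: 76 = 19P, so P = 4 and Q = 551.
ΔQ = 551 - 481 = 70.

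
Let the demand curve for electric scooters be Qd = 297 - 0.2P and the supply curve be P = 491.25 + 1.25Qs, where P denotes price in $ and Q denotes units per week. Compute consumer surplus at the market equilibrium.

Rewriting in direct form: Qs = -393 + 0.8P.
At equilibrium Qd = Qs, so 297 - 0.2P = -393 + 0.8P; collecting terms, 690 = P and P* = 690.
Substitute back: Q* = 297 - 0.2(690) = 159.
Demand choke price (Qd = 0): P = 297/0.2 = 1485. Consumer surplus = ½ × (1485 - 690) × 159 = 63202.5.

Consumer surplus = 63202.5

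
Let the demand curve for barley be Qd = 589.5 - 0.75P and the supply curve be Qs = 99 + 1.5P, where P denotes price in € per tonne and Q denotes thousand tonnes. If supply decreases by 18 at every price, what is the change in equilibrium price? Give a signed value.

ΔP = 8

The market clears where 589.5 - 0.75P = 99 + 1.5P. Rearranging, 2.25P = 490.5, hence P* = 218.
From the demand curve, Q* = 589.5 - 0.75(218) = 426.
After the shift, supply is Qs = 81 + 1.5P.
Re-solving, 2.25P = 508.5 gives P = 226 and Q = 420.
ΔP = 226 - 218 = 8.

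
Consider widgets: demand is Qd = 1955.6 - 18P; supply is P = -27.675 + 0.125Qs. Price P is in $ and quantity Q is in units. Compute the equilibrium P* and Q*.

Solving each curve for Q: Qs = 221.4 + 8P.
The market clears where 1955.6 - 18P = 221.4 + 8P. Rearranging, 26P = 1734.2, hence P* = 66.7.
From the demand curve, Q* = 1955.6 - 18(66.7) = 755.

P* = 66.7, Q* = 755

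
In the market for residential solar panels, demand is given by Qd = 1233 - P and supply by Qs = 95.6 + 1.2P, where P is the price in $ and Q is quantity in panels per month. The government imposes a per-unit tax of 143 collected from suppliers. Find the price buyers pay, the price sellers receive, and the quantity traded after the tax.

P_b = 595, P_s = 452, Q = 638

With a tax of 143 on suppliers, they supply based on the net price P_s = P_b - 143, so Qs = -76 + 1.2P_b.
Market clearing requires 1233 - P_b = -76 + 1.2P_b; hence 1309 = 2.2P_b and P_b = 595.
Then P_s = 595 - 143 = 452 and Q = 1233 - 595 = 638.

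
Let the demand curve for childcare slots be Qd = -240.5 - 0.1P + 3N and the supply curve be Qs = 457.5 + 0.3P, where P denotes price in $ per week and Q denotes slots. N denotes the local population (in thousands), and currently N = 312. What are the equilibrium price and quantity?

P* = 595, Q* = 636

With N = 312, demand is Qd = 695.5 - 0.1P.
At equilibrium Qd = Qs, so 695.5 - 0.1P = 457.5 + 0.3P; collecting terms, 238 = 0.4P and P* = 595.
Then Q* = 695.5 - 0.1(595) = 636.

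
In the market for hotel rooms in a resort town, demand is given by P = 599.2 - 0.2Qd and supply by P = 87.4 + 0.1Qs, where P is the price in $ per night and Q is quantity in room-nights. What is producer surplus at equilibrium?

Rewriting in direct form: Qd = 2996 - 5P and Qs = -874 + 10P.
At equilibrium Qd = Qs, so 2996 - 5P = -874 + 10P; collecting terms, 3870 = 15P and P* = 258.
Plugging P* into demand: Q* = 2996 - 5(258) = 1706.
Supply choke price (Qs = 0): P = 87.4. Producer surplus = ½ × (258 - 87.4) × 1706 = 145521.8.

Producer surplus = 145521.8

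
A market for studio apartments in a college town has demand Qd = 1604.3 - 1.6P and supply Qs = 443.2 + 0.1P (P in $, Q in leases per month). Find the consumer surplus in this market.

The market clears where 1604.3 - 1.6P = 443.2 + 0.1P. Rearranging, 1.7P = 1161.1, hence P* = 683.
From the demand curve, Q* = 1604.3 - 1.6(683) = 511.5.
Demand choke price (Qd = 0): P = 1604.3/1.6 = 1002.6875. Consumer surplus = ½ × (1002.6875 - 683) × 511.5 = 81760.078125.

Consumer surplus = 81760.078125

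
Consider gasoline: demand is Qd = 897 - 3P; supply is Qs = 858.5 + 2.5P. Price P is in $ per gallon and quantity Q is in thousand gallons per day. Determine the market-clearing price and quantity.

At equilibrium Qd = Qs, so 897 - 3P = 858.5 + 2.5P; collecting terms, 38.5 = 5.5P and P* = 7.
Substitute back: Q* = 897 - 3(7) = 876.

P* = 7, Q* = 876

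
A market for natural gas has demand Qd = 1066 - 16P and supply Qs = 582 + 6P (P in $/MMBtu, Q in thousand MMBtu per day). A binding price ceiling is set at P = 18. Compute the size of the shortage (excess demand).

Shortage = 88

With P fixed at 18, quantity demanded is 778 and quantity supplied is 690.
Shortage = Qd - Qs = 778 - 690 = 88.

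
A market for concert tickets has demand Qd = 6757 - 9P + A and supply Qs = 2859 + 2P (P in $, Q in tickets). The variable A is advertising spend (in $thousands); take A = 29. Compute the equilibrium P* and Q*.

P* = 357, Q* = 3573

With A = 29, demand is Qd = 6786 - 9P.
At equilibrium Qd = Qs, so 6786 - 9P = 2859 + 2P; collecting terms, 3927 = 11P and P* = 357.
Plugging P* into demand: Q* = 6786 - 9(357) = 3573.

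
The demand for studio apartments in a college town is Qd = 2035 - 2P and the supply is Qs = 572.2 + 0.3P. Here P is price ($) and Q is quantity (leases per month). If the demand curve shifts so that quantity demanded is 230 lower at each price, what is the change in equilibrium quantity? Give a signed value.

The market clears where 2035 - 2P = 572.2 + 0.3P. Rearranging, 2.3P = 1462.8, hence P* = 636.
Substitute back: Q* = 2035 - 2(636) = 763.
After the shift, demand is Qd = 1805 - 2P.
The new intersection has 1232.8 = 2.3P, i.e. P = 536, Q = 733.
ΔQ = 733 - 763 = -30.

ΔQ = -30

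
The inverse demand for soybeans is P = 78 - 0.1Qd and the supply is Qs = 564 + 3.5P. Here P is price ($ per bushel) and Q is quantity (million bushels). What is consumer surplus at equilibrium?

Consumer surplus = 19220

In direct form, Qd = 780 - 10P.
Set Qd = Qs: 780 - 10P = 564 + 3.5P, so 216 = 13.5P and P* = 16.
From the demand curve, Q* = 780 - 10(16) = 620.
Demand choke price (Qd = 0): P = 780/10 = 78. Consumer surplus = ½ × (78 - 16) × 620 = 19220.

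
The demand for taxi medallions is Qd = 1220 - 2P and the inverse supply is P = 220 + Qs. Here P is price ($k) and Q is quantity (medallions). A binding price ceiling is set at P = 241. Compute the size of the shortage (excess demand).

Inverting to quantity form: Qs = -220 + P.
Evaluating both curves at the ceiling price 241 gives Qd = 738, Qs = 21.
Shortage = Qd - Qs = 738 - 21 = 717.

Shortage = 717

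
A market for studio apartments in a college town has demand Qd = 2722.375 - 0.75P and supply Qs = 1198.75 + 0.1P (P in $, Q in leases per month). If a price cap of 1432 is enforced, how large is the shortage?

Shortage = 306.425

At P = 1432: Qd = 1648.375 and Qs = 1341.95.
Shortage = Qd - Qs = 1648.375 - 1341.95 = 306.425.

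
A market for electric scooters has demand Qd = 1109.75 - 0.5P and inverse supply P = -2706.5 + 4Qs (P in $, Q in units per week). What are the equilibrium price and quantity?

Solving each curve for Q: Qs = 676.625 + 0.25P.
Set Qd = Qs: 1109.75 - 0.5P = 676.625 + 0.25P, so 433.125 = 0.75P and P* = 577.5.
Then Q* = 1109.75 - 0.5(577.5) = 821.

P* = 577.5, Q* = 821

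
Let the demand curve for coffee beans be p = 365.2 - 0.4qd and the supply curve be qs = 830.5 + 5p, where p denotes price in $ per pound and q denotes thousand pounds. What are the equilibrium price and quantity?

Solving each curve for q: qd = 913 - 2.5p.
Set qd = qs: 913 - 2.5p = 830.5 + 5p, so 82.5 = 7.5p and p* = 11.
Substitute back: q* = 913 - 2.5(11) = 885.5.

p* = 11, q* = 885.5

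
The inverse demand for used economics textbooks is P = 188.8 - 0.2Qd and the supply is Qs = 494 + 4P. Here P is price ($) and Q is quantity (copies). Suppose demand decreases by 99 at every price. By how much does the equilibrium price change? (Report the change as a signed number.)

ΔP = -11

Rewriting in direct form: Qd = 944 - 5P.
At equilibrium Qd = Qs, so 944 - 5P = 494 + 4P; collecting terms, 450 = 9P and P* = 50.
Then Q* = 944 - 5(50) = 694.
After the shift, demand is Qd = 845 - 5P.
New equilibrium: 351 = 9P, so P = 39 and Q = 650.
ΔP = 39 - 50 = -11.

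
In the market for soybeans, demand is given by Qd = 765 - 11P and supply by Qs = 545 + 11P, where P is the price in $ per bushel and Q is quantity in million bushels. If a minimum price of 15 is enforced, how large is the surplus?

With P fixed at 15, quantity demanded is 600 and quantity supplied is 710.
Surplus = Qs - Qd = 710 - 600 = 110.

Surplus = 110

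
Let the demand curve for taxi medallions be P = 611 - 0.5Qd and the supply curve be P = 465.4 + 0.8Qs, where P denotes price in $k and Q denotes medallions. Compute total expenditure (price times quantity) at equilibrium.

In direct form, Qd = 1222 - 2P and Qs = -581.75 + 1.25P.
At equilibrium Qd = Qs, so 1222 - 2P = -581.75 + 1.25P; collecting terms, 1803.75 = 3.25P and P* = 555.
Plugging P* into demand: Q* = 1222 - 2(555) = 112.
Total expenditure = P* × Q* = 555 × 112 = 62160.

Total expenditure = 62160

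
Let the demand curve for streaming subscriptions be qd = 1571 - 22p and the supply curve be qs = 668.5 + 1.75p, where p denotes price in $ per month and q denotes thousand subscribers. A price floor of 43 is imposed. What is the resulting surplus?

Surplus = 118.75

At p = 43: qd = 625 and qs = 743.75.
Surplus = qs - qd = 743.75 - 625 = 118.75.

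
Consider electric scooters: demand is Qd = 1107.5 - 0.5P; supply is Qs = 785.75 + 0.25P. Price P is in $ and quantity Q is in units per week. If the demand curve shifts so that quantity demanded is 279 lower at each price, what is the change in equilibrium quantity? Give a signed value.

ΔQ = -93

Set Qd = Qs: 1107.5 - 0.5P = 785.75 + 0.25P, so 321.75 = 0.75P and P* = 429.
Then Q* = 1107.5 - 0.5(429) = 893.
After the shift, demand is Qd = 828.5 - 0.5P.
The new intersection has 42.75 = 0.75P, i.e. P = 57, Q = 800.
ΔQ = 800 - 893 = -93.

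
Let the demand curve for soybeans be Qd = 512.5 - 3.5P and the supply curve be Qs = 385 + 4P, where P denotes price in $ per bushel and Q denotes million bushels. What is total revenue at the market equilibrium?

Equating demand and supply, 512.5 - 3.5P = 385 + 4P gives 7.5P = 127.5, so P* = 17.
Then Q* = 512.5 - 3.5(17) = 453.
Total revenue = P* × Q* = 17 × 453 = 7701.

Total revenue = 7701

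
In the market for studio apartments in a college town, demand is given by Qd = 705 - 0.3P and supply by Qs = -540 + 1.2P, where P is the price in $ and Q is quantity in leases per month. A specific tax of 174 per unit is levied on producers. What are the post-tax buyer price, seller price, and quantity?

P_b = 969.2, P_s = 795.2, Q = 414.24

Producers keep P_s = P_b - 174 per unit, so supply in terms of the buyer price is Qs = -748.8 + 1.2P_b.
Set Qd = Qs: 705 - 0.3P_b = -748.8 + 1.2P_b, so 1453.8 = 1.5P_b and P_b = 969.2.
Then P_s = 969.2 - 174 = 795.2 and Q = 705 - 0.3(969.2) = 414.24.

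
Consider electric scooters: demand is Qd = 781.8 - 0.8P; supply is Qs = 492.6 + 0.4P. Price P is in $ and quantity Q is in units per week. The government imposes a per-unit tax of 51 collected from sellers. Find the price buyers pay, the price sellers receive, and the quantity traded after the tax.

P_b = 258, P_s = 207, Q = 575.4

Sellers keep P_s = P_b - 51 per unit, so supply in terms of the buyer price is Qs = 472.2 + 0.4P_b.
Set Qd = Qs: 781.8 - 0.8P_b = 472.2 + 0.4P_b, so 309.6 = 1.2P_b and P_b = 258.
So P_s = 207 and the quantity traded is Q = 781.8 - 0.8(258) = 575.4.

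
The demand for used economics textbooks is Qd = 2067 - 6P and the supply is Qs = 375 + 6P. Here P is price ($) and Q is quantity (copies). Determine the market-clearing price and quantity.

P* = 141, Q* = 1221

Set Qd = Qs: 2067 - 6P = 375 + 6P, so 1692 = 12P and P* = 141.
Substitute back: Q* = 2067 - 6(141) = 1221.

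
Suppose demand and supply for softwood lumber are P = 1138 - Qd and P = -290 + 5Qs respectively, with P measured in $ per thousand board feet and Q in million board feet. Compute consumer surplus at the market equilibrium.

Inverting to quantity form: Qd = 1138 - P and Qs = 58 + 0.2P.
At equilibrium Qd = Qs, so 1138 - P = 58 + 0.2P; collecting terms, 1080 = 1.2P and P* = 900.
From the demand curve, Q* = 1138 - 900 = 238.
Demand choke price (Qd = 0): P = 1138. Consumer surplus = ½ × (1138 - 900) × 238 = 28322.

Consumer surplus = 28322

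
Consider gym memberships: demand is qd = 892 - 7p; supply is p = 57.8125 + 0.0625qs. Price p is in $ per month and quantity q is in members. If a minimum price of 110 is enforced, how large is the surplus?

Inverting to quantity form: qs = -925 + 16p.
With p fixed at 110, quantity demanded is 122 and quantity supplied is 835.
Surplus = qs - qd = 835 - 122 = 713.

Surplus = 713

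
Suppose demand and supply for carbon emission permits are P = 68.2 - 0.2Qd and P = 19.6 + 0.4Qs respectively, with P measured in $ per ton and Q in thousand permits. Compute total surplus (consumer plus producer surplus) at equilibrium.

Total surplus = 1968.3

In direct form, Qd = 341 - 5P and Qs = -49 + 2.5P.
At equilibrium Qd = Qs, so 341 - 5P = -49 + 2.5P; collecting terms, 390 = 7.5P and P* = 52.
Plugging P* into demand: Q* = 341 - 5(52) = 81.
Demand choke price = 68.2; supply choke price = 19.6. CS = ½(68.2 - 52)(81) = 656.1; PS = ½(52 - 19.6)(81) = 1312.2. Total surplus = 1968.3.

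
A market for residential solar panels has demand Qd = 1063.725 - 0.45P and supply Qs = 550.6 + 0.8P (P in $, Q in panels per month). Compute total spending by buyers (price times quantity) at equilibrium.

At equilibrium Qd = Qs, so 1063.725 - 0.45P = 550.6 + 0.8P; collecting terms, 513.125 = 1.25P and P* = 410.5.
Plugging P* into demand: Q* = 1063.725 - 0.45(410.5) = 879.
Total spending by buyers = P* × Q* = 410.5 × 879 = 360829.5.

Total spending by buyers = 360829.5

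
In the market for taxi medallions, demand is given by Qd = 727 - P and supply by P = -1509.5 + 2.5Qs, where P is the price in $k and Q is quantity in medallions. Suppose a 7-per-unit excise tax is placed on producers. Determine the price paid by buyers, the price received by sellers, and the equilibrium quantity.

P_b = 90, P_s = 83, Q = 637

In direct form, Qs = 603.8 + 0.4P.
The tax drives a wedge P_b - P_s = 7. Substituting P_s = P_b - 7 into supply: Qs = 601 + 0.4P_b.
Market clearing requires 727 - P_b = 601 + 0.4P_b; hence 126 = 1.4P_b and P_b = 90.
Then P_s = 90 - 7 = 83 and Q = 727 - 90 = 637.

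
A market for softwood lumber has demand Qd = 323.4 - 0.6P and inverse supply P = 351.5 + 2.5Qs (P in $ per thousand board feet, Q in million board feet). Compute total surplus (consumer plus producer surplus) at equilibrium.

Total surplus = 4218.75

In direct form, Qs = -140.6 + 0.4P.
The market clears where 323.4 - 0.6P = -140.6 + 0.4P. Rearranging, P = 464, hence P* = 464.
Plugging P* into demand: Q* = 323.4 - 0.6(464) = 45.
Demand choke price = 539; supply choke price = 351.5. CS = ½(539 - 464)(45) = 1687.5; PS = ½(464 - 351.5)(45) = 2531.25. Total surplus = 4218.75.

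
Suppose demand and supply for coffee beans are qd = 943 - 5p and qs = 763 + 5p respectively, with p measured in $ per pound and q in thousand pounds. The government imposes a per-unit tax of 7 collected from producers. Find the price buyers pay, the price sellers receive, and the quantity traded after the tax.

With a tax of 7 on producers, they supply based on the net price p_s = p_b - 7, so qs = 728 + 5p_b.
Market clearing requires 943 - 5p_b = 728 + 5p_b; hence 215 = 10p_b and p_b = 21.5.
So p_s = 14.5 and the quantity traded is q = 943 - 5(21.5) = 835.5.

p_b = 21.5, p_s = 14.5, q = 835.5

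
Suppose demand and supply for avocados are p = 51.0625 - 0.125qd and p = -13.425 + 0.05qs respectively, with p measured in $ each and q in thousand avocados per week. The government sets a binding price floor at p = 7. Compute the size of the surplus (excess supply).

Solving each curve for q: qd = 408.5 - 8p and qs = 268.5 + 20p.
Evaluating both curves at the floor price 7 gives qd = 352.5, qs = 408.5.
Surplus = qs - qd = 408.5 - 352.5 = 56.

Surplus = 56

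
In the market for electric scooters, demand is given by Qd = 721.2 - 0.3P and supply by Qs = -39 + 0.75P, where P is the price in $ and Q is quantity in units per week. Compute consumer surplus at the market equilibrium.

Set Qd = Qs: 721.2 - 0.3P = -39 + 0.75P, so 760.2 = 1.05P and P* = 724.
From the demand curve, Q* = 721.2 - 0.3(724) = 504.
Demand choke price (Qd = 0): P = 721.2/0.3 = 2404. Consumer surplus = ½ × (2404 - 724) × 504 = 423360.

Consumer surplus = 423360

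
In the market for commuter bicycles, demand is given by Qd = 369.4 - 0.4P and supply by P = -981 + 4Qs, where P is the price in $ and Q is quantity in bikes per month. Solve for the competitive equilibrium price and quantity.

P* = 191, Q* = 293

Solving each curve for Q: Qs = 245.25 + 0.25P.
Set Qd = Qs: 369.4 - 0.4P = 245.25 + 0.25P, so 124.15 = 0.65P and P* = 191.
Substitute back: Q* = 369.4 - 0.4(191) = 293.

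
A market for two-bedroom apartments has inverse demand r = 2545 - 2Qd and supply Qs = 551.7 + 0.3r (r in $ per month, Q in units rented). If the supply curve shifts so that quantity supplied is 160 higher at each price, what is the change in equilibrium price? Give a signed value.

Δr = -200

Inverting to quantity form: Qd = 1272.5 - 0.5r.
The market clears where 1272.5 - 0.5r = 551.7 + 0.3r. Rearranging, 0.8r = 720.8, hence r* = 901.
Then Q* = 1272.5 - 0.5(901) = 822.
After the shift, supply is Qs = 711.7 + 0.3r.
The new intersection has 560.8 = 0.8r, i.e. r = 701, Q = 922.
Δr = 701 - 901 = -200.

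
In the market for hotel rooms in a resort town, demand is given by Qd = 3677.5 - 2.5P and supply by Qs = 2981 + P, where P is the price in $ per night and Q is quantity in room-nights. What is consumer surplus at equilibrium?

Consumer surplus = 2022480

Set Qd = Qs: 3677.5 - 2.5P = 2981 + P, so 696.5 = 3.5P and P* = 199.
Then Q* = 3677.5 - 2.5(199) = 3180.
Demand choke price (Qd = 0): P = 3677.5/2.5 = 1471. Consumer surplus = ½ × (1471 - 199) × 3180 = 2022480.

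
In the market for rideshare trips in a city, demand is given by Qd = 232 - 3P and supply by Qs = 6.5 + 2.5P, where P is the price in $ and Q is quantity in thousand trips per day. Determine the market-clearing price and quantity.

At equilibrium Qd = Qs, so 232 - 3P = 6.5 + 2.5P; collecting terms, 225.5 = 5.5P and P* = 41.
Then Q* = 232 - 3(41) = 109.

P* = 41, Q* = 109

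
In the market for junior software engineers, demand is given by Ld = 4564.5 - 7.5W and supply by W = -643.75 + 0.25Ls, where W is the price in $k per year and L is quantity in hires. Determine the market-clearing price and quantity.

W* = 173, L* = 3267

Solving each curve for L: Ls = 2575 + 4W.
At equilibrium Ld = Ls, so 4564.5 - 7.5W = 2575 + 4W; collecting terms, 1989.5 = 11.5W and W* = 173.
Plugging W* into demand: L* = 4564.5 - 7.5(173) = 3267.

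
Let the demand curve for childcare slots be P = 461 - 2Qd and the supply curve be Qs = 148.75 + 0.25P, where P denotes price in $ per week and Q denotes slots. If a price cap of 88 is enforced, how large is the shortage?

Shortage = 15.75

In direct form, Qd = 230.5 - 0.5P.
At P = 88: Qd = 186.5 and Qs = 170.75.
Shortage = Qd - Qs = 186.5 - 170.75 = 15.75.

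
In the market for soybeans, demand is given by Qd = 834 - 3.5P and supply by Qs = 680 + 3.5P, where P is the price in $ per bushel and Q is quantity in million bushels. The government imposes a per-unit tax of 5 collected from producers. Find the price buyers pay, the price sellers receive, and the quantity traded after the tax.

The tax drives a wedge P_b - P_s = 5. Substituting P_s = P_b - 5 into supply: Qs = 662.5 + 3.5P_b.
Market clearing requires 834 - 3.5P_b = 662.5 + 3.5P_b; hence 171.5 = 7P_b and P_b = 24.5.
Then P_s = 24.5 - 5 = 19.5 and Q = 834 - 3.5(24.5) = 748.25.

P_b = 24.5, P_s = 19.5, Q = 748.25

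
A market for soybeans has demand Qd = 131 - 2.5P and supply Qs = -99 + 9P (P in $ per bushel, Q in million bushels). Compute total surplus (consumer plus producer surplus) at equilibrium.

Set Qd = Qs: 131 - 2.5P = -99 + 9P, so 230 = 11.5P and P* = 20.
From the demand curve, Q* = 131 - 2.5(20) = 81.
Demand choke price = 52.4; supply choke price = 11. CS = ½(52.4 - 20)(81) = 1312.2; PS = ½(20 - 11)(81) = 364.5. Total surplus = 1676.7.

Total surplus = 1676.7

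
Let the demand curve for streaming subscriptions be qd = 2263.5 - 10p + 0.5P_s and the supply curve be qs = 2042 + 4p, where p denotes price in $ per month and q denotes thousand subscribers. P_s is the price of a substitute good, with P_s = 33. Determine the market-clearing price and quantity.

p* = 17, q* = 2110

With P_s = 33, demand is qd = 2280 - 10p.
At equilibrium qd = qs, so 2280 - 10p = 2042 + 4p; collecting terms, 238 = 14p and p* = 17.
Substitute back: q* = 2280 - 10(17) = 2110.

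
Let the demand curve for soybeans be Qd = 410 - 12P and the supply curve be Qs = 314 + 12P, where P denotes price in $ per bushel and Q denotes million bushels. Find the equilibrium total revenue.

Total revenue = 1448

Set Qd = Qs: 410 - 12P = 314 + 12P, so 96 = 24P and P* = 4.
Substitute back: Q* = 410 - 12(4) = 362.
Total revenue = P* × Q* = 4 × 362 = 1448.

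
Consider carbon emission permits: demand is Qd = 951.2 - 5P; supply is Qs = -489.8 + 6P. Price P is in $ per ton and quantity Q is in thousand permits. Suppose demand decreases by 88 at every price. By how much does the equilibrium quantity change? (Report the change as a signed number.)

ΔQ = -48

The market clears where 951.2 - 5P = -489.8 + 6P. Rearranging, 11P = 1441, hence P* = 131.
From the demand curve, Q* = 951.2 - 5(131) = 296.2.
After the shift, demand is Qd = 863.2 - 5P.
Re-solving, 11P = 1353 gives P = 123 and Q = 248.2.
ΔQ = 248.2 - 296.2 = -48.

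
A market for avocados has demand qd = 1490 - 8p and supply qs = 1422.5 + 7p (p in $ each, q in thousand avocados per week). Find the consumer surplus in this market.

Consumer surplus = 132132.25

Equating demand and supply, 1490 - 8p = 1422.5 + 7p gives 15p = 67.5, so p* = 4.5.
Plugging p* into demand: q* = 1490 - 8(4.5) = 1454.
Demand choke price (qd = 0): p = 1490/8 = 186.25. Consumer surplus = ½ × (186.25 - 4.5) × 1454 = 132132.25.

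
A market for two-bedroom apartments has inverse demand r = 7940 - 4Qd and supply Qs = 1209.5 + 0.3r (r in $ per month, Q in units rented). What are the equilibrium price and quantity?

r* = 1410, Q* = 1632.5

In direct form, Qd = 1985 - 0.25r.
Set Qd = Qs: 1985 - 0.25r = 1209.5 + 0.3r, so 775.5 = 0.55r and r* = 1410.
Then Q* = 1985 - 0.25(1410) = 1632.5.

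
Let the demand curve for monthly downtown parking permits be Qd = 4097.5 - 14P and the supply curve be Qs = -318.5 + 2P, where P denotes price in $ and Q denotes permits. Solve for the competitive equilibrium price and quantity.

P* = 276, Q* = 233.5

The market clears where 4097.5 - 14P = -318.5 + 2P. Rearranging, 16P = 4416, hence P* = 276.
Substitute back: Q* = 4097.5 - 14(276) = 233.5.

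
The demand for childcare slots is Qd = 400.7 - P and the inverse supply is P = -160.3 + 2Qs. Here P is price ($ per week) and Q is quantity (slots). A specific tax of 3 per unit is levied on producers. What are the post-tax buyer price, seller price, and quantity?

In direct form, Qs = 80.15 + 0.5P.
The tax drives a wedge P_b - P_s = 3. Substituting P_s = P_b - 3 into supply: Qs = 78.65 + 0.5P_b.
Set Qd = Qs: 400.7 - P_b = 78.65 + 0.5P_b, so 322.05 = 1.5P_b and P_b = 214.7.
Then P_s = 214.7 - 3 = 211.7 and Q = 400.7 - 214.7 = 186.

P_b = 214.7, P_s = 211.7, Q = 186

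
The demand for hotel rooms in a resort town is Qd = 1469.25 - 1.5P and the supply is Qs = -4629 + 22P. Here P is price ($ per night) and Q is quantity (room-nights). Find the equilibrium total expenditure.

Total expenditure = 280260

Set Qd = Qs: 1469.25 - 1.5P = -4629 + 22P, so 6098.25 = 23.5P and P* = 259.5.
Then Q* = 1469.25 - 1.5(259.5) = 1080.
Total expenditure = P* × Q* = 259.5 × 1080 = 280260.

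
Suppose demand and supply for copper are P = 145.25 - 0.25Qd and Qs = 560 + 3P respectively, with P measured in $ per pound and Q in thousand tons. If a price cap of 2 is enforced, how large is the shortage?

Shortage = 7

Inverting to quantity form: Qd = 581 - 4P.
Evaluating both curves at the ceiling price 2 gives Qd = 573, Qs = 566.
Shortage = Qd - Qs = 573 - 566 = 7.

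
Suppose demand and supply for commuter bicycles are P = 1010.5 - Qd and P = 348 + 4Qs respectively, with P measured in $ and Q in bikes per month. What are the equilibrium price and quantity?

P* = 878, Q* = 132.5

Rewriting in direct form: Qd = 1010.5 - P and Qs = -87 + 0.25P.
At equilibrium Qd = Qs, so 1010.5 - P = -87 + 0.25P; collecting terms, 1097.5 = 1.25P and P* = 878.
Then Q* = 1010.5 - 878 = 132.5.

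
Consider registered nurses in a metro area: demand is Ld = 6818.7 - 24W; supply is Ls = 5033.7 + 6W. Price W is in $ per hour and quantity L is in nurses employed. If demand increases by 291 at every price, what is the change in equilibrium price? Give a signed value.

Set Ld = Ls: 6818.7 - 24W = 5033.7 + 6W, so 1785 = 30W and W* = 59.5.
Substitute back: L* = 6818.7 - 24(59.5) = 5390.7.
After the shift, demand is Ld = 7109.7 - 24W.
New equilibrium: 2076 = 30W, so W = 69.2 and L = 5448.9.
ΔW = 69.2 - 59.5 = 9.7.

ΔW = 9.7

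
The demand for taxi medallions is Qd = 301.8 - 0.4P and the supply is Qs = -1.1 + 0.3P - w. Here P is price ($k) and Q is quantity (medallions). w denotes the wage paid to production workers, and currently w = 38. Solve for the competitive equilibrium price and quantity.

With w = 38, supply is Qs = -39.1 + 0.3P.
Equating demand and supply, 301.8 - 0.4P = -39.1 + 0.3P gives 0.7P = 340.9, so P* = 487.
Then Q* = 301.8 - 0.4(487) = 107.

P* = 487, Q* = 107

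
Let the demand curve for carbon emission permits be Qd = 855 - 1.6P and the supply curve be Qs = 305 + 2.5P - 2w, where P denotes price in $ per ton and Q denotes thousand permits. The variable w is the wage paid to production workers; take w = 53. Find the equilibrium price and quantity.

P* = 160, Q* = 599

With w = 53, supply is Qs = 199 + 2.5P.
At equilibrium Qd = Qs, so 855 - 1.6P = 199 + 2.5P; collecting terms, 656 = 4.1P and P* = 160.
Plugging P* into demand: Q* = 855 - 1.6(160) = 599.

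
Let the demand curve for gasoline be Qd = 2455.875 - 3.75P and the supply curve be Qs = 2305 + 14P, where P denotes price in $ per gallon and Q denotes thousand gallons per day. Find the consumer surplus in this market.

The market clears where 2455.875 - 3.75P = 2305 + 14P. Rearranging, 17.75P = 150.875, hence P* = 8.5.
Then Q* = 2455.875 - 3.75(8.5) = 2424.
Demand choke price (Qd = 0): P = 2455.875/3.75 = 654.9. Consumer surplus = ½ × (654.9 - 8.5) × 2424 = 783436.8.

Consumer surplus = 783436.8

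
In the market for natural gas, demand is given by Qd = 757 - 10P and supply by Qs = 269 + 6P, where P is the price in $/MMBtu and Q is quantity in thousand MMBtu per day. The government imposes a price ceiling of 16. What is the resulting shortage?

Shortage = 232

With P fixed at 16, quantity demanded is 597 and quantity supplied is 365.
Shortage = Qd - Qs = 597 - 365 = 232.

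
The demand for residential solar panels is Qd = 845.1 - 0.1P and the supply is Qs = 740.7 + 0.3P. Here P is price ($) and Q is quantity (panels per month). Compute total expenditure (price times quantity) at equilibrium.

Total expenditure = 213759

Equating demand and supply, 845.1 - 0.1P = 740.7 + 0.3P gives 0.4P = 104.4, so P* = 261.
From the demand curve, Q* = 845.1 - 0.1(261) = 819.
Total expenditure = P* × Q* = 261 × 819 = 213759.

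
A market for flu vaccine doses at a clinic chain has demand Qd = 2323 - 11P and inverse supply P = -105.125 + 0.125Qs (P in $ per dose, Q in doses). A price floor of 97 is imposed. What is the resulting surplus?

Surplus = 361

Rewriting in direct form: Qs = 841 + 8P.
Evaluating both curves at the floor price 97 gives Qd = 1256, Qs = 1617.
Surplus = Qs - Qd = 1617 - 1256 = 361.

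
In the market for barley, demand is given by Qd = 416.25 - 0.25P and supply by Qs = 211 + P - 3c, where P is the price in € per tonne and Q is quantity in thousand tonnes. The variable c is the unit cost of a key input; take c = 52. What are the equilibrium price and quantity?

With c = 52, supply is Qs = 55 + P.
Set Qd = Qs: 416.25 - 0.25P = 55 + P, so 361.25 = 1.25P and P* = 289.
Then Q* = 416.25 - 0.25(289) = 344.

P* = 289, Q* = 344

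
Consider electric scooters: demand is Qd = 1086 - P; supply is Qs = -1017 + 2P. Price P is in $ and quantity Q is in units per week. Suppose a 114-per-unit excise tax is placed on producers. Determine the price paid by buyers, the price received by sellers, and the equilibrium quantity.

P_b = 777, P_s = 663, Q = 309

Producers keep P_s = P_b - 114 per unit, so supply in terms of the buyer price is Qs = -1245 + 2P_b.
Equate demand and the shifted supply: 1086 - P_b = -1245 + 2P_b, giving 3P_b = 2331, so P_b = 777.
Then P_s = 777 - 114 = 663 and Q = 1086 - 777 = 309.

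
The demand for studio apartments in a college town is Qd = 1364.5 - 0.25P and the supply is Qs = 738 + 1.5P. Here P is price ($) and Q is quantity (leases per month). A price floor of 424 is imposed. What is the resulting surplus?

At P = 424: Qd = 1258.5 and Qs = 1374.
Surplus = Qs - Qd = 1374 - 1258.5 = 115.5.

Surplus = 115.5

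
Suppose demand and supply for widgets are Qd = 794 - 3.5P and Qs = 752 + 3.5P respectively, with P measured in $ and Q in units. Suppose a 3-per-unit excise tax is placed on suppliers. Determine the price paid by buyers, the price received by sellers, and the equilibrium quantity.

The tax drives a wedge P_b - P_s = 3. Substituting P_s = P_b - 3 into supply: Qs = 741.5 + 3.5P_b.
Equate demand and the shifted supply: 794 - 3.5P_b = 741.5 + 3.5P_b, giving 7P_b = 52.5, so P_b = 7.5.
So P_s = 4.5 and the quantity traded is Q = 794 - 3.5(7.5) = 767.75.

P_b = 7.5, P_s = 4.5, Q = 767.75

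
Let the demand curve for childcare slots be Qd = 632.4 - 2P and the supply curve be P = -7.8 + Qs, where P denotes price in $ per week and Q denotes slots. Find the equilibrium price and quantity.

In direct form, Qs = 7.8 + P.
Equating demand and supply, 632.4 - 2P = 7.8 + P gives 3P = 624.6, so P* = 208.2.
Plugging P* into demand: Q* = 632.4 - 2(208.2) = 216.

P* = 208.2, Q* = 216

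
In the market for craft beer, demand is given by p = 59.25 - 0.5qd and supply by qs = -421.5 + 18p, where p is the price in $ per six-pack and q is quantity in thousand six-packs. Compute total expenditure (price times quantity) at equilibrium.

Total expenditure = 1741.5

Solving each curve for q: qd = 118.5 - 2p.
Equating demand and supply, 118.5 - 2p = -421.5 + 18p gives 20p = 540, so p* = 27.
Then q* = 118.5 - 2(27) = 64.5.
Total expenditure = p* × q* = 27 × 64.5 = 1741.5.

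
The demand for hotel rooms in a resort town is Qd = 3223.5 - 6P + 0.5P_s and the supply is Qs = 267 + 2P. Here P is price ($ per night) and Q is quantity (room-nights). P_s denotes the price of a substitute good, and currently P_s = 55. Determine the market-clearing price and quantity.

With P_s = 55, demand is Qd = 3251 - 6P.
Equating demand and supply, 3251 - 6P = 267 + 2P gives 8P = 2984, so P* = 373.
Substitute back: Q* = 3251 - 6(373) = 1013.

P* = 373, Q* = 1013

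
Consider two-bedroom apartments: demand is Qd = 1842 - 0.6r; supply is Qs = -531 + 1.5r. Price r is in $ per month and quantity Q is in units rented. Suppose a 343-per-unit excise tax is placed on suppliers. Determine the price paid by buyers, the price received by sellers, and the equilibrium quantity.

With a tax of 343 on suppliers, they supply based on the net price r_s = r_b - 343, so Qs = -1045.5 + 1.5r_b.
Set Qd = Qs: 1842 - 0.6r_b = -1045.5 + 1.5r_b, so 2887.5 = 2.1r_b and r_b = 1375.
So r_s = 1032 and the quantity traded is Q = 1842 - 0.6(1375) = 1017.

r_b = 1375, r_s = 1032, Q = 1017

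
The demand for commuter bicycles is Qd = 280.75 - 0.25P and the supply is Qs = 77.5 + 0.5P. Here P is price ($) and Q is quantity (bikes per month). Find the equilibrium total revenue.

At equilibrium Qd = Qs, so 280.75 - 0.25P = 77.5 + 0.5P; collecting terms, 203.25 = 0.75P and P* = 271.
From the demand curve, Q* = 280.75 - 0.25(271) = 213.
Total revenue = P* × Q* = 271 × 213 = 57723.

Total revenue = 57723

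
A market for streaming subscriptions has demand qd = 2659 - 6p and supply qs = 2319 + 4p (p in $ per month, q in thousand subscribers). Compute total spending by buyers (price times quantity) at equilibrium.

Total spending by buyers = 83470

Set qd = qs: 2659 - 6p = 2319 + 4p, so 340 = 10p and p* = 34.
From the demand curve, q* = 2659 - 6(34) = 2455.
Total spending by buyers = p* × q* = 34 × 2455 = 83470.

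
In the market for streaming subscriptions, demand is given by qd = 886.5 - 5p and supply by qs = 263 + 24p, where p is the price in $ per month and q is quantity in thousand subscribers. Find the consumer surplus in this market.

Consumer surplus = 60684.1

The market clears where 886.5 - 5p = 263 + 24p. Rearranging, 29p = 623.5, hence p* = 21.5.
Then q* = 886.5 - 5(21.5) = 779.
Demand choke price (qd = 0): p = 886.5/5 = 177.3. Consumer surplus = ½ × (177.3 - 21.5) × 779 = 60684.1.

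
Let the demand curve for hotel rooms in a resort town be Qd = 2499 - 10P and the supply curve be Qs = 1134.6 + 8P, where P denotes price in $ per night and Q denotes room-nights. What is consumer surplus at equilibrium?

The market clears where 2499 - 10P = 1134.6 + 8P. Rearranging, 18P = 1364.4, hence P* = 75.8.
From the demand curve, Q* = 2499 - 10(75.8) = 1741.
Demand choke price (Qd = 0): P = 2499/10 = 249.9. Consumer surplus = ½ × (249.9 - 75.8) × 1741 = 151554.05.

Consumer surplus = 151554.05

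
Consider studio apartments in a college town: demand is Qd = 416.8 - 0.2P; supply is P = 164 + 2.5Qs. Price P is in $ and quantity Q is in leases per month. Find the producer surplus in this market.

Solving each curve for Q: Qs = -65.6 + 0.4P.
At equilibrium Qd = Qs, so 416.8 - 0.2P = -65.6 + 0.4P; collecting terms, 482.4 = 0.6P and P* = 804.
Then Q* = 416.8 - 0.2(804) = 256.
Supply choke price (Qs = 0): P = 164. Producer surplus = ½ × (804 - 164) × 256 = 81920.

Producer surplus = 81920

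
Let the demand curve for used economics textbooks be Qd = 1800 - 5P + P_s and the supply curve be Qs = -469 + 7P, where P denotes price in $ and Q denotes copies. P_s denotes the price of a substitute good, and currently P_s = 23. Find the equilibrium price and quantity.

P* = 191, Q* = 868

With P_s = 23, demand is Qd = 1823 - 5P.
Set Qd = Qs: 1823 - 5P = -469 + 7P, so 2292 = 12P and P* = 191.
Plugging P* into demand: Q* = 1823 - 5(191) = 868.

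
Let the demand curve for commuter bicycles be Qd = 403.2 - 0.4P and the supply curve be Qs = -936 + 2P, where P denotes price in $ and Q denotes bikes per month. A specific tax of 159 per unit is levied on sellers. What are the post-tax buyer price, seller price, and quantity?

P_b = 690.5, P_s = 531.5, Q = 127

Sellers keep P_s = P_b - 159 per unit, so supply in terms of the buyer price is Qs = -1254 + 2P_b.
Market clearing requires 403.2 - 0.4P_b = -1254 + 2P_b; hence 1657.2 = 2.4P_b and P_b = 690.5.
So P_s = 531.5 and the quantity traded is Q = 403.2 - 0.4(690.5) = 127.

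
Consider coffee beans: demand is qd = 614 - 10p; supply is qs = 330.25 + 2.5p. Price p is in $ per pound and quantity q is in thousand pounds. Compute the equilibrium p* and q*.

Equating demand and supply, 614 - 10p = 330.25 + 2.5p gives 12.5p = 283.75, so p* = 22.7.
Plugging p* into demand: q* = 614 - 10(22.7) = 387.

p* = 22.7, q* = 387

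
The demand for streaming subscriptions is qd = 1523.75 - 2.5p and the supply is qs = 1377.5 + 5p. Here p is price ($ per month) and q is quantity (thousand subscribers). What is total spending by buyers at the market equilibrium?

The market clears where 1523.75 - 2.5p = 1377.5 + 5p. Rearranging, 7.5p = 146.25, hence p* = 19.5.
Plugging p* into demand: q* = 1523.75 - 2.5(19.5) = 1475.
Total spending by buyers = p* × q* = 19.5 × 1475 = 28762.5.

Total spending by buyers = 28762.5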